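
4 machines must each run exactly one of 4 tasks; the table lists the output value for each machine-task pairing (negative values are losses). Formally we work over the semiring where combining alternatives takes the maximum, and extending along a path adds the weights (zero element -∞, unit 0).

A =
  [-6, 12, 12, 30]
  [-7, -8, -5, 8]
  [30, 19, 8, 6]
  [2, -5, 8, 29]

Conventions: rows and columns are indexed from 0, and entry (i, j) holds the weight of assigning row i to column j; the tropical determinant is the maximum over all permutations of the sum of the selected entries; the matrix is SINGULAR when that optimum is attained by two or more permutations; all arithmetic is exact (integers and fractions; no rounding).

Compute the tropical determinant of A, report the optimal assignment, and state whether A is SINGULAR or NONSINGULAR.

σ = (0, 1, 2, 3): (-6) + (-8) + 8 + 29 = 23
σ = (0, 1, 3, 2): (-6) + (-8) + 6 + 8 = 0
σ = (0, 2, 1, 3): (-6) + (-5) + 19 + 29 = 37
σ = (0, 2, 3, 1): (-6) + (-5) + 6 + (-5) = -10
σ = (0, 3, 1, 2): (-6) + 8 + 19 + 8 = 29
σ = (0, 3, 2, 1): (-6) + 8 + 8 + (-5) = 5
σ = (1, 0, 2, 3): 12 + (-7) + 8 + 29 = 42
σ = (1, 0, 3, 2): 12 + (-7) + 6 + 8 = 19
σ = (1, 2, 0, 3): 12 + (-5) + 30 + 29 = 66
σ = (1, 2, 3, 0): 12 + (-5) + 6 + 2 = 15
σ = (1, 3, 0, 2): 12 + 8 + 30 + 8 = 58
σ = (1, 3, 2, 0): 12 + 8 + 8 + 2 = 30
σ = (2, 0, 1, 3): 12 + (-7) + 19 + 29 = 53
σ = (2, 0, 3, 1): 12 + (-7) + 6 + (-5) = 6
σ = (2, 1, 0, 3): 12 + (-8) + 30 + 29 = 63
σ = (2, 1, 3, 0): 12 + (-8) + 6 + 2 = 12
σ = (2, 3, 0, 1): 12 + 8 + 30 + (-5) = 45
σ = (2, 3, 1, 0): 12 + 8 + 19 + 2 = 41
σ = (3, 0, 1, 2): 30 + (-7) + 19 + 8 = 50
σ = (3, 0, 2, 1): 30 + (-7) + 8 + (-5) = 26
σ = (3, 1, 0, 2): 30 + (-8) + 30 + 8 = 60
σ = (3, 1, 2, 0): 30 + (-8) + 8 + 2 = 32
σ = (3, 2, 0, 1): 30 + (-5) + 30 + (-5) = 50
σ = (3, 2, 1, 0): 30 + (-5) + 19 + 2 = 46
Optimal value attained by: σ = (1, 2, 0, 3).
Answer: det⊕(A) = 66; verdict: NONSINGULAR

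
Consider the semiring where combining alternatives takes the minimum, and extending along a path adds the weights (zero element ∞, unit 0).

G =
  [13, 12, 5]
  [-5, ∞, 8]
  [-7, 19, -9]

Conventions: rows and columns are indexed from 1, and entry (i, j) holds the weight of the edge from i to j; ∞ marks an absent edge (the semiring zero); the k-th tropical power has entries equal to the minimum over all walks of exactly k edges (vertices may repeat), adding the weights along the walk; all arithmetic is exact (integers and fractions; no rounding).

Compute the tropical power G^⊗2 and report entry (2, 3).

G^⊗2:
  [-2, 24, -4]
  [1, 7, -1]
  [-16, 5, -18]
Key observation: the optimum is the walk 2->3->3, with weight 8 + (-9) = -1.
Optimal value attained by: walk 2->3->3.
Answer: (G^⊗2)[2][3] = -1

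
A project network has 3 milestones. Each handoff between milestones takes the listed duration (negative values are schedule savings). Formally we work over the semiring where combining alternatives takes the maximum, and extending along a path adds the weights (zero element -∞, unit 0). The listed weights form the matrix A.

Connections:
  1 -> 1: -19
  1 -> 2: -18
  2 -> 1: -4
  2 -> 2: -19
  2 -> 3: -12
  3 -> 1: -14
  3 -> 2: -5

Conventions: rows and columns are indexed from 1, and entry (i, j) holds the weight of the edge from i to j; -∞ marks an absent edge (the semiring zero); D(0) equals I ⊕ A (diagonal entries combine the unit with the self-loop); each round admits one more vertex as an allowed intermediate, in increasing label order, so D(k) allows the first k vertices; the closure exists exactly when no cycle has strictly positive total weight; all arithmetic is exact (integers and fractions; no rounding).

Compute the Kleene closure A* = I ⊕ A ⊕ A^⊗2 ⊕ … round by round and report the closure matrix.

D(0):
  [0, -18, -∞]
  [-4, 0, -12]
  [-14, -5, 0]
D(1):
  [0, -18, -∞]
  [-4, 0, -12]
  [-14, -5, 0]
D(2):
  [0, -18, -30]
  [-4, 0, -12]
  [-9, -5, 0]
D(3):
  [0, -18, -30]
  [-4, 0, -12]
  [-9, -5, 0]
Answer: A* = [[0, -18, -30], [-4, 0, -12], [-9, -5, 0]]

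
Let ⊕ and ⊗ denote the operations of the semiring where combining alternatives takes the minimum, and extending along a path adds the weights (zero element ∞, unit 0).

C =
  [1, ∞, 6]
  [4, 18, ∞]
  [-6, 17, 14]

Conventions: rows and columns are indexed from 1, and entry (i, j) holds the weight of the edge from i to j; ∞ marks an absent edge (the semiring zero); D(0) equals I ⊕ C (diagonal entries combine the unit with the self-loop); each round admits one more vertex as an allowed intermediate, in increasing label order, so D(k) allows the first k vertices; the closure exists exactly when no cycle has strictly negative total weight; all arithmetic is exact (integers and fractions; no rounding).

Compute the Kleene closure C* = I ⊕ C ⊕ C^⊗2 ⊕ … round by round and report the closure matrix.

D(0):
  [0, ∞, 6]
  [4, 0, ∞]
  [-6, 17, 0]
D(1):
  [0, ∞, 6]
  [4, 0, 10]
  [-6, 17, 0]
D(2):
  [0, ∞, 6]
  [4, 0, 10]
  [-6, 17, 0]
D(3):
  [0, 23, 6]
  [4, 0, 10]
  [-6, 17, 0]
Answer: C* = [[0, 23, 6], [4, 0, 10], [-6, 17, 0]]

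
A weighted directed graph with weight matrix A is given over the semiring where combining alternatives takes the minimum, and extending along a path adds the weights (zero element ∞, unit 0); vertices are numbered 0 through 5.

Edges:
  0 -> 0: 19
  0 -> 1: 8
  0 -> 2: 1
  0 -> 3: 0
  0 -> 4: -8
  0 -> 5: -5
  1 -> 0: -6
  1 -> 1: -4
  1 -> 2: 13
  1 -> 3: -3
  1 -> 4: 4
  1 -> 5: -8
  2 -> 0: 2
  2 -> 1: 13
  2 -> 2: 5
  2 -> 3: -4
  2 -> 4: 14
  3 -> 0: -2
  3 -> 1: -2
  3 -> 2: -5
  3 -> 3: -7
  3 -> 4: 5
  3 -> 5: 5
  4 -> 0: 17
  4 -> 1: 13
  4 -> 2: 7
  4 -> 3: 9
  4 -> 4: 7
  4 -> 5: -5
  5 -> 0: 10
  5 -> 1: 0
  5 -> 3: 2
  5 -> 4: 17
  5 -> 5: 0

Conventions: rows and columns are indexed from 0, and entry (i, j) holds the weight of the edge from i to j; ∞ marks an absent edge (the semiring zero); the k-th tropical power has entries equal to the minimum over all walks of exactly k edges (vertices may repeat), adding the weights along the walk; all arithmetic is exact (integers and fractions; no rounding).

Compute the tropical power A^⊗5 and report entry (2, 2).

A^⊗2:
  [-2, -5, -5, -7, -1, -13]
  [-10, -8, -8, -10, -14, -12]
  [-6, -6, -9, -11, -6, -3]
  [-9, -9, -12, -14, -10, -10]
  [5, -5, 4, -3, 9, -5]
  [-6, -4, -3, -5, 2, -8]
A^⊗3:
  [-11, -13, -12, -14, -10, -13]
  [-14, -12, -15, -17, -18, -19]
  [-13, -13, -16, -18, -14, -14]
  [-16, -16, -19, -21, -17, -17]
  [-11, -9, -8, -10, -3, -13]
  [-10, -8, -10, -12, -14, -12]
A^⊗4:
  [-19, -17, -19, -21, -19, -21]
  [-19, -19, -22, -24, -22, -23]
  [-20, -20, -23, -25, -21, -21]
  [-23, -23, -26, -28, -24, -24]
  [-15, -13, -15, -17, -19, -17]
  [-14, -14, -17, -19, -18, -19]
A^⊗5:
  [-23, -23, -26, -28, -27, -25]
  [-26, -26, -29, -31, -27, -27]
  [-27, -27, -30, -32, -28, -28]
  [-30, -30, -33, -35, -31, -31]
  [-19, -19, -22, -24, -23, -24]
  [-21, -21, -24, -26, -22, -23]
Key observation: the optimum is the walk 2->3->3->3->3->2, with weight (-4) + (-7) + (-7) + (-7) + (-5) = -30.
Optimal value attained by: walk 2->3->3->3->3->2.
Answer: (A^⊗5)[2][2] = -30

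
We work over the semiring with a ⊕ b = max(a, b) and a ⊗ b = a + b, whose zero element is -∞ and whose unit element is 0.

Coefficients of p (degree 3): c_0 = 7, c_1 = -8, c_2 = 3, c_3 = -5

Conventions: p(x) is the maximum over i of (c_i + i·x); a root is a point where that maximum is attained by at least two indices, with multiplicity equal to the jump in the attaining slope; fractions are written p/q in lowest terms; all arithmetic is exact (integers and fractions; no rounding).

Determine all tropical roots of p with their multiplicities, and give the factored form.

hull edge (i=0, c=7) to (i=2, c=3): slope -2, span 2
hull edge (i=2, c=3) to (i=3, c=-5): slope -8, span 1
Factored form: p(x) = -5 ⊗ (x ⊕ 2) ⊗ (x ⊕ 2) ⊗ (x ⊕ 8)
Answer: roots = 2 (mult 2), 8 (mult 1)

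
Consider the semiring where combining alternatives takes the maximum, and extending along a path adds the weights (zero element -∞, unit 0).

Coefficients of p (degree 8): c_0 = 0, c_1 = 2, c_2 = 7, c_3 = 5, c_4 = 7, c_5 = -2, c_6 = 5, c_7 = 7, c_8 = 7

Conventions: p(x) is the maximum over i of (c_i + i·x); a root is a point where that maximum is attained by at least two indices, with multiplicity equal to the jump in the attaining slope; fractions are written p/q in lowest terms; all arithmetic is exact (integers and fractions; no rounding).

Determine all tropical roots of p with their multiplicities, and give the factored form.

hull edge (i=0, c=0) to (i=2, c=7): slope 7/2, span 2
hull edge (i=2, c=7) to (i=8, c=7): slope 0, span 6
Factored form: p(x) = 7 ⊗ (x ⊕ (-7/2)) ⊗ (x ⊕ (-7/2)) ⊗ (x ⊕ 0) ⊗ (x ⊕ 0) ⊗ (x ⊕ 0) ⊗ (x ⊕ 0) ⊗ (x ⊕ 0) ⊗ (x ⊕ 0)
Answer: roots = -7/2 (mult 2), 0 (mult 6)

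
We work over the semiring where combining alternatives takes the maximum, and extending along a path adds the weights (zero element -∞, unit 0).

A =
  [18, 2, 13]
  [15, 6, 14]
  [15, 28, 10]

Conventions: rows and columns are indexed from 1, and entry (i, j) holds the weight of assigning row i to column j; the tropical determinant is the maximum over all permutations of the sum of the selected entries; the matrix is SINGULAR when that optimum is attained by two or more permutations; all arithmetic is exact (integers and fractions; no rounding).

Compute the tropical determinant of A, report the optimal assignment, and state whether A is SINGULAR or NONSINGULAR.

σ = (1, 2, 3): 18 + 6 + 10 = 34
σ = (1, 3, 2): 18 + 14 + 28 = 60
σ = (2, 1, 3): 2 + 15 + 10 = 27
σ = (2, 3, 1): 2 + 14 + 15 = 31
σ = (3, 1, 2): 13 + 15 + 28 = 56
σ = (3, 2, 1): 13 + 6 + 15 = 34
Optimal value attained by: σ = (1, 3, 2).
Answer: det⊕(A) = 60; verdict: NONSINGULAR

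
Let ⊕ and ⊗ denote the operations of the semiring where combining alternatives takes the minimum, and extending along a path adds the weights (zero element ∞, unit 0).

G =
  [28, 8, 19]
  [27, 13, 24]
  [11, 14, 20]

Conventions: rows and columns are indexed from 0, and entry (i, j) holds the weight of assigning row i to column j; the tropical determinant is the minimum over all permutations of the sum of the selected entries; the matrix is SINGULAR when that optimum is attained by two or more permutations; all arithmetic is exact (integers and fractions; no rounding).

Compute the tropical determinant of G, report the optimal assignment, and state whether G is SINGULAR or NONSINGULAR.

σ = (0, 1, 2): 28 + 13 + 20 = 61
σ = (0, 2, 1): 28 + 24 + 14 = 66
σ = (1, 0, 2): 8 + 27 + 20 = 55
σ = (1, 2, 0): 8 + 24 + 11 = 43
σ = (2, 0, 1): 19 + 27 + 14 = 60
σ = (2, 1, 0): 19 + 13 + 11 = 43
Optimal value attained by: σ = (1, 2, 0).
Answer: det⊕(G) = 43; verdict: SINGULAR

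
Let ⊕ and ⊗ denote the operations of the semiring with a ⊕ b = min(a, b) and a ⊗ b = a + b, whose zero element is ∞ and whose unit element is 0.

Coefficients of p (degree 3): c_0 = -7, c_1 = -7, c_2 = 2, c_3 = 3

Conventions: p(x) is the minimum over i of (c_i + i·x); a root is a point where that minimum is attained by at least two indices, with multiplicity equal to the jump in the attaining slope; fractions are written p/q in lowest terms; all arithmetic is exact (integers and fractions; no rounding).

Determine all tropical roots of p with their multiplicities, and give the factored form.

hull edge (i=0, c=-7) to (i=1, c=-7): slope 0, span 1
hull edge (i=1, c=-7) to (i=3, c=3): slope 5, span 2
Factored form: p(x) = 3 ⊗ (x ⊕ (-5)) ⊗ (x ⊕ (-5)) ⊗ (x ⊕ 0)
Answer: roots = -5 (mult 2), 0 (mult 1)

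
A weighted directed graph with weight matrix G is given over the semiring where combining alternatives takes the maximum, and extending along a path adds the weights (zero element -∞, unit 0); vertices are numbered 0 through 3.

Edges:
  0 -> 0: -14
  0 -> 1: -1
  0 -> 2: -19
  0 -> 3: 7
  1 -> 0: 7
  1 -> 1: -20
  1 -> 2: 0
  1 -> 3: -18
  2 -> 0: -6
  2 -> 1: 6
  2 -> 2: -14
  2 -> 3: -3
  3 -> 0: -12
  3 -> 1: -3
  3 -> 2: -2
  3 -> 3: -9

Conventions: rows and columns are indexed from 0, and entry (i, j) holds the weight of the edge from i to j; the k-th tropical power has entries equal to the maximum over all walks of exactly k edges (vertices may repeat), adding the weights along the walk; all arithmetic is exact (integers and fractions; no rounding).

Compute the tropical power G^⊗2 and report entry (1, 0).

G^⊗2:
  [6, 4, 5, -2]
  [-6, 6, -12, 14]
  [13, -6, 6, 1]
  [4, 4, -3, -5]
Key observation: the optimum is the walk 1->2->0, with weight 0 + (-6) = -6.
Optimal value attained by: walk 1->2->0.
Answer: (G^⊗2)[1][0] = -6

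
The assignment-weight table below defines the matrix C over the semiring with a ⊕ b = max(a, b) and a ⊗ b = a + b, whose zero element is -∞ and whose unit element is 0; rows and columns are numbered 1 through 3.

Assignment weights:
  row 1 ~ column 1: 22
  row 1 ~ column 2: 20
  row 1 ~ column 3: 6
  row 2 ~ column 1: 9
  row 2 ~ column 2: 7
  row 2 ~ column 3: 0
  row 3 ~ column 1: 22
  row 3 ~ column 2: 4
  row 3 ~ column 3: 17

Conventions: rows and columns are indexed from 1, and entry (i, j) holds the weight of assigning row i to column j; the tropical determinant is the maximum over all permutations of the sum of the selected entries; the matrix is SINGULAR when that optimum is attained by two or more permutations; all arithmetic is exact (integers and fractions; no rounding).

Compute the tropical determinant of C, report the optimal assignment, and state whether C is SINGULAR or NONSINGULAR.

σ = (1, 2, 3): 22 + 7 + 17 = 46
σ = (1, 3, 2): 22 + 0 + 4 = 26
σ = (2, 1, 3): 20 + 9 + 17 = 46
σ = (2, 3, 1): 20 + 0 + 22 = 42
σ = (3, 1, 2): 6 + 9 + 4 = 19
σ = (3, 2, 1): 6 + 7 + 22 = 35
Optimal value attained by: σ = (1, 2, 3).
Answer: det⊕(C) = 46; verdict: SINGULAR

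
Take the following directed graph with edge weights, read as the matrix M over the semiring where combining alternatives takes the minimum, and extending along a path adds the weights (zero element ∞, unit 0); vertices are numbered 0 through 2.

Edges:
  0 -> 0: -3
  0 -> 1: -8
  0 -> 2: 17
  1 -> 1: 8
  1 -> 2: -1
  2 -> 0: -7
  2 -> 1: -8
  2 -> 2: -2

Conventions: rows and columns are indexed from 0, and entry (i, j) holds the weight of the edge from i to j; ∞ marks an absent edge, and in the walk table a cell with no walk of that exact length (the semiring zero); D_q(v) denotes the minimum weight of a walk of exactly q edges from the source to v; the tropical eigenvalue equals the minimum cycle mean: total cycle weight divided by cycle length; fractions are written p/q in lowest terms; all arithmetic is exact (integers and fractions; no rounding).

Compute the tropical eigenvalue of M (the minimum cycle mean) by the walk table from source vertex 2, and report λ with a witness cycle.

q=0: [∞, ∞, 0]
q=1: [-7, -8, -2]
q=2: [-10, -15, -9]
q=3: [-16, -18, -16]
Optimal cycle mean attained by: cycle 0->1->2->0, total (-8) + (-1) + (-7), length 3.
Answer: λ = -16/3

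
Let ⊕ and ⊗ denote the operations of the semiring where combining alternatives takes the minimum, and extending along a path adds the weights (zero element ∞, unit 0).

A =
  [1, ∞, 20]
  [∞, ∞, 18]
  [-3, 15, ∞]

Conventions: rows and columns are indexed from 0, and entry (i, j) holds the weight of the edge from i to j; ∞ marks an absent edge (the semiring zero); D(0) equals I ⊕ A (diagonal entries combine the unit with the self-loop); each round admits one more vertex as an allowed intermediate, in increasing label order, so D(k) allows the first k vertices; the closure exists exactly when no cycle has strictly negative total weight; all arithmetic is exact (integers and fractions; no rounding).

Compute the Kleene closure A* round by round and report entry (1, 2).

D(0):
  [0, ∞, 20]
  [∞, 0, 18]
  [-3, 15, 0]
D(1):
  [0, ∞, 20]
  [∞, 0, 18]
  [-3, 15, 0]
D(2):
  [0, ∞, 20]
  [∞, 0, 18]
  [-3, 15, 0]
D(3):
  [0, 35, 20]
  [15, 0, 18]
  [-3, 15, 0]
Answer: A*[1][2] = 18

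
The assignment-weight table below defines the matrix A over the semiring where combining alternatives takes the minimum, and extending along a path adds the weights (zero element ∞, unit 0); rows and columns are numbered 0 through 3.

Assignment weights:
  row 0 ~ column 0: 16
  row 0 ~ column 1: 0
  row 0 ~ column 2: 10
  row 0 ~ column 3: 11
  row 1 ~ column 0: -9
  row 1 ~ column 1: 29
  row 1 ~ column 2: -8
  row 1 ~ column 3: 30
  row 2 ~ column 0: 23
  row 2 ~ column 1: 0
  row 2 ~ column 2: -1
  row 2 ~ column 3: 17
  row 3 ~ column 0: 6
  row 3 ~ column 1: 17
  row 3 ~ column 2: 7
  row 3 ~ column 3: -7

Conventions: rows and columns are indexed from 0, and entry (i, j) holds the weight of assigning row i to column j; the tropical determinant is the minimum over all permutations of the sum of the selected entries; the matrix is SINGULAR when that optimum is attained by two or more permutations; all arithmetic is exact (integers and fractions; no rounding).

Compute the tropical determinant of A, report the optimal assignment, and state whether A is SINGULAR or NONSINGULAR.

σ = (0, 1, 2, 3): 16 + 29 + (-1) + (-7) = 37
σ = (0, 1, 3, 2): 16 + 29 + 17 + 7 = 69
σ = (0, 2, 1, 3): 16 + (-8) + 0 + (-7) = 1
σ = (0, 2, 3, 1): 16 + (-8) + 17 + 17 = 42
σ = (0, 3, 1, 2): 16 + 30 + 0 + 7 = 53
σ = (0, 3, 2, 1): 16 + 30 + (-1) + 17 = 62
σ = (1, 0, 2, 3): 0 + (-9) + (-1) + (-7) = -17
σ = (1, 0, 3, 2): 0 + (-9) + 17 + 7 = 15
σ = (1, 2, 0, 3): 0 + (-8) + 23 + (-7) = 8
σ = (1, 2, 3, 0): 0 + (-8) + 17 + 6 = 15
σ = (1, 3, 0, 2): 0 + 30 + 23 + 7 = 60
σ = (1, 3, 2, 0): 0 + 30 + (-1) + 6 = 35
σ = (2, 0, 1, 3): 10 + (-9) + 0 + (-7) = -6
σ = (2, 0, 3, 1): 10 + (-9) + 17 + 17 = 35
σ = (2, 1, 0, 3): 10 + 29 + 23 + (-7) = 55
σ = (2, 1, 3, 0): 10 + 29 + 17 + 6 = 62
σ = (2, 3, 0, 1): 10 + 30 + 23 + 17 = 80
σ = (2, 3, 1, 0): 10 + 30 + 0 + 6 = 46
σ = (3, 0, 1, 2): 11 + (-9) + 0 + 7 = 9
σ = (3, 0, 2, 1): 11 + (-9) + (-1) + 17 = 18
σ = (3, 1, 0, 2): 11 + 29 + 23 + 7 = 70
σ = (3, 1, 2, 0): 11 + 29 + (-1) + 6 = 45
σ = (3, 2, 0, 1): 11 + (-8) + 23 + 17 = 43
σ = (3, 2, 1, 0): 11 + (-8) + 0 + 6 = 9
Optimal value attained by: σ = (1, 0, 2, 3).
Answer: det⊕(A) = -17; verdict: NONSINGULAR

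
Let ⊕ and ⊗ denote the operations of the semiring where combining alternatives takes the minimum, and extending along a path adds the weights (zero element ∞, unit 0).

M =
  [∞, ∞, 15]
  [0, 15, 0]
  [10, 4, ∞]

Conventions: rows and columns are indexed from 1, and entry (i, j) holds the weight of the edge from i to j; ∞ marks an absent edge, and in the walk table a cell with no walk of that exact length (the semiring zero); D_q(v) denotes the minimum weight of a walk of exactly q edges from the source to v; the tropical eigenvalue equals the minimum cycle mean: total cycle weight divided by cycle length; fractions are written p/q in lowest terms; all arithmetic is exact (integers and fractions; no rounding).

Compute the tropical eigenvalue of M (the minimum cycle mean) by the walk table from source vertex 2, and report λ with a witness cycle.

q=0: [∞, 0, ∞]
q=1: [0, 15, 0]
q=2: [10, 4, 15]
q=3: [4, 19, 4]
Optimal cycle mean attained by: cycle 2->3->2, total 0 + 4, length 2.
Answer: λ = 2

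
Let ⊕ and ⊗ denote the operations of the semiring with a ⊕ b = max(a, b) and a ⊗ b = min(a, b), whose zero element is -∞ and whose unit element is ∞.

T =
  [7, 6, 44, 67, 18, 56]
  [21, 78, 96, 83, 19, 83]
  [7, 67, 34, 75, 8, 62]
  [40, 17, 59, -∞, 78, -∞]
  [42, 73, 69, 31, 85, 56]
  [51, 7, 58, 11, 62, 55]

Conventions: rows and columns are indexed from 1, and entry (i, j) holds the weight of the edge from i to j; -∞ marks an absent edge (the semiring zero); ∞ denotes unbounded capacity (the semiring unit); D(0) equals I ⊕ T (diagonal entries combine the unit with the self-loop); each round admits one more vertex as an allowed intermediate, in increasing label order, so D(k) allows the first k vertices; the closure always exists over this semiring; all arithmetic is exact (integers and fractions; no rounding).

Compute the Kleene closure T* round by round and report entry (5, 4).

D(0):
  [∞, 6, 44, 67, 18, 56]
  [21, ∞, 96, 83, 19, 83]
  [7, 67, ∞, 75, 8, 62]
  [40, 17, 59, ∞, 78, -∞]
  [42, 73, 69, 31, ∞, 56]
  [51, 7, 58, 11, 62, ∞]
D(1):
  [∞, 6, 44, 67, 18, 56]
  [21, ∞, 96, 83, 19, 83]
  [7, 67, ∞, 75, 8, 62]
  [40, 17, 59, ∞, 78, 40]
  [42, 73, 69, 42, ∞, 56]
  [51, 7, 58, 51, 62, ∞]
D(2):
  [∞, 6, 44, 67, 18, 56]
  [21, ∞, 96, 83, 19, 83]
  [21, 67, ∞, 75, 19, 67]
  [40, 17, 59, ∞, 78, 40]
  [42, 73, 73, 73, ∞, 73]
  [51, 7, 58, 51, 62, ∞]
D(3):
  [∞, 44, 44, 67, 19, 56]
  [21, ∞, 96, 83, 19, 83]
  [21, 67, ∞, 75, 19, 67]
  [40, 59, 59, ∞, 78, 59]
  [42, 73, 73, 73, ∞, 73]
  [51, 58, 58, 58, 62, ∞]
D(4):
  [∞, 59, 59, 67, 67, 59]
  [40, ∞, 96, 83, 78, 83]
  [40, 67, ∞, 75, 75, 67]
  [40, 59, 59, ∞, 78, 59]
  [42, 73, 73, 73, ∞, 73]
  [51, 58, 58, 58, 62, ∞]
D(5):
  [∞, 67, 67, 67, 67, 67]
  [42, ∞, 96, 83, 78, 83]
  [42, 73, ∞, 75, 75, 73]
  [42, 73, 73, ∞, 78, 73]
  [42, 73, 73, 73, ∞, 73]
  [51, 62, 62, 62, 62, ∞]
D(6):
  [∞, 67, 67, 67, 67, 67]
  [51, ∞, 96, 83, 78, 83]
  [51, 73, ∞, 75, 75, 73]
  [51, 73, 73, ∞, 78, 73]
  [51, 73, 73, 73, ∞, 73]
  [51, 62, 62, 62, 62, ∞]
Answer: T*[5][4] = 73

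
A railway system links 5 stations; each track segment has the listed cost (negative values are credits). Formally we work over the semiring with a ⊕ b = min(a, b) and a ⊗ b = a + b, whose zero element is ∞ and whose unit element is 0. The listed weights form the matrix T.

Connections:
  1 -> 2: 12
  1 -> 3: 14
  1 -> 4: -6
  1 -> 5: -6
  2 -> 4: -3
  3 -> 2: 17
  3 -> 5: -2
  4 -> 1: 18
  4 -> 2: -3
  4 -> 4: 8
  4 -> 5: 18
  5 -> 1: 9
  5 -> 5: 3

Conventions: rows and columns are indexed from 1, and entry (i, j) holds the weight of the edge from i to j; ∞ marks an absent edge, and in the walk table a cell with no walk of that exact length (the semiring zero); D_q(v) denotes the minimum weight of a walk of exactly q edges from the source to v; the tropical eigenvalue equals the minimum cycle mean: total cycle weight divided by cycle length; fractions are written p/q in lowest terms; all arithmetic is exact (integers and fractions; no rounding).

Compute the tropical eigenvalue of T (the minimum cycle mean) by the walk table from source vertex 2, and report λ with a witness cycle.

q=0: [∞, 0, ∞, ∞, ∞]
q=1: [∞, ∞, ∞, -3, ∞]
q=2: [15, -6, ∞, 5, 15]
q=3: [23, 2, 29, -9, 9]
q=4: [9, -12, 37, -1, 9]
q=5: [17, -4, 23, -15, 3]
Optimal cycle mean attained by: cycle 2->4->2, total (-3) + (-3), length 2.
Answer: λ = -3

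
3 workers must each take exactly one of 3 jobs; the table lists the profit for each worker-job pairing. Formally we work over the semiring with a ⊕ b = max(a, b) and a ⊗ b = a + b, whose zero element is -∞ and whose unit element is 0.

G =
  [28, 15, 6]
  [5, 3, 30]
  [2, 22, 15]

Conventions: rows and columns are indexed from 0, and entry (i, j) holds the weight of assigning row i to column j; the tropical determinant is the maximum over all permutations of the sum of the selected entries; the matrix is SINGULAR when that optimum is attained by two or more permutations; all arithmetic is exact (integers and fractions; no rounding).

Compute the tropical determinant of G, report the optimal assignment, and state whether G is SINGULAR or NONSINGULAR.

σ = (0, 1, 2): 28 + 3 + 15 = 46
σ = (0, 2, 1): 28 + 30 + 22 = 80
σ = (1, 0, 2): 15 + 5 + 15 = 35
σ = (1, 2, 0): 15 + 30 + 2 = 47
σ = (2, 0, 1): 6 + 5 + 22 = 33
σ = (2, 1, 0): 6 + 3 + 2 = 11
Optimal value attained by: σ = (0, 2, 1).
Answer: det⊕(G) = 80; verdict: NONSINGULAR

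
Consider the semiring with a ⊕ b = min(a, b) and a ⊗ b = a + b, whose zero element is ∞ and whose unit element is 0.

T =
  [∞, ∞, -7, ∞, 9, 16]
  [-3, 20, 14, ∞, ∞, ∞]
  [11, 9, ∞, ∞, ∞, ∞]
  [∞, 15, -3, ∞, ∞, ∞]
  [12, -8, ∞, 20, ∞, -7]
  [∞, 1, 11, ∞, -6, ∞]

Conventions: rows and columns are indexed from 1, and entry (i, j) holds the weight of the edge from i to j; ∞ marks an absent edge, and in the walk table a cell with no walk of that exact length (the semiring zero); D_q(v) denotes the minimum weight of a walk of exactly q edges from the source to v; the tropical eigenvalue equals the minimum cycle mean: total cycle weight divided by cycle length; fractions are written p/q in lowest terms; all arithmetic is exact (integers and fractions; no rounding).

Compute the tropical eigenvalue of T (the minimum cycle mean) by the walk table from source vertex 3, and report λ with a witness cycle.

q=0: [∞, ∞, 0, ∞, ∞, ∞]
q=1: [11, 9, ∞, ∞, ∞, ∞]
q=2: [6, 29, 4, ∞, 20, 27]
q=3: [15, 12, -1, 40, 15, 13]
q=4: [9, 7, 8, 35, 7, 8]
q=5: [4, -1, 2, 27, 2, 0]
q=6: [-4, -6, -3, 22, -6, -5]
Optimal cycle mean attained by: cycle 5->6->5, total (-7) + (-6), length 2.
Answer: λ = -13/2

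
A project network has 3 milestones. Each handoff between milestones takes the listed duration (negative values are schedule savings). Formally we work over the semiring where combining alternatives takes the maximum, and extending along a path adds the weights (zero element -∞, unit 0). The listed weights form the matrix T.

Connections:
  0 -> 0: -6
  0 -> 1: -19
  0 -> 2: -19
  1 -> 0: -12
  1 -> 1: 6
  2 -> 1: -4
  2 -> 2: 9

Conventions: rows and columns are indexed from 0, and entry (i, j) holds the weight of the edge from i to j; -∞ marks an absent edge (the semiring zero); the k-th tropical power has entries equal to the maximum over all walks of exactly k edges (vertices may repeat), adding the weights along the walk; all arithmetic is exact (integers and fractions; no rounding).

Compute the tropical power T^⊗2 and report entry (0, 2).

T^⊗2:
  [-12, -13, -10]
  [-6, 12, -31]
  [-16, 5, 18]
Key observation: the optimum is the walk 0->2->2, with weight (-19) + 9 = -10.
Optimal value attained by: walk 0->2->2.
Answer: (T^⊗2)[0][2] = -10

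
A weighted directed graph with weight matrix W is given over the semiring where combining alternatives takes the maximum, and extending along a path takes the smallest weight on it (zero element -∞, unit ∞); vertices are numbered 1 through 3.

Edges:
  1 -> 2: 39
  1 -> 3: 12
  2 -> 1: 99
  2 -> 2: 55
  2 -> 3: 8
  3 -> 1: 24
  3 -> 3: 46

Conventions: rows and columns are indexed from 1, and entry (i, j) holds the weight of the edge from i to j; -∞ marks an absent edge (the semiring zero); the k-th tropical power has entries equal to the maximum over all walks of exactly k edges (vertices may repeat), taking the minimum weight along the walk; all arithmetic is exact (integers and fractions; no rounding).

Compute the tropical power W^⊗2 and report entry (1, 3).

W^⊗2:
  [39, 39, 12]
  [55, 55, 12]
  [24, 24, 46]
Key observation: the optimum is the walk 1->3->3, with weight 12 min 46 = 12.
Optimal value attained by: walk 1->3->3.
Answer: (W^⊗2)[1][3] = 12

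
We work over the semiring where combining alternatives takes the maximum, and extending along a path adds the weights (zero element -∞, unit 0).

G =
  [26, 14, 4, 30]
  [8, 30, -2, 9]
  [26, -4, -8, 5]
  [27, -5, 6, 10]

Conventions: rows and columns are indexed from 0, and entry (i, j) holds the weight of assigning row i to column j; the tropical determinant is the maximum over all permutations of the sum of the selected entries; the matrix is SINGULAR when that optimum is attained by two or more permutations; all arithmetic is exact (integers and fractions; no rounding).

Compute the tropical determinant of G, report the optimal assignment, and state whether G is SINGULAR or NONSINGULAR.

σ = (0, 1, 2, 3): 26 + 30 + (-8) + 10 = 58
σ = (0, 1, 3, 2): 26 + 30 + 5 + 6 = 67
σ = (0, 2, 1, 3): 26 + (-2) + (-4) + 10 = 30
σ = (0, 2, 3, 1): 26 + (-2) + 5 + (-5) = 24
σ = (0, 3, 1, 2): 26 + 9 + (-4) + 6 = 37
σ = (0, 3, 2, 1): 26 + 9 + (-8) + (-5) = 22
σ = (1, 0, 2, 3): 14 + 8 + (-8) + 10 = 24
σ = (1, 0, 3, 2): 14 + 8 + 5 + 6 = 33
σ = (1, 2, 0, 3): 14 + (-2) + 26 + 10 = 48
σ = (1, 2, 3, 0): 14 + (-2) + 5 + 27 = 44
σ = (1, 3, 0, 2): 14 + 9 + 26 + 6 = 55
σ = (1, 3, 2, 0): 14 + 9 + (-8) + 27 = 42
σ = (2, 0, 1, 3): 4 + 8 + (-4) + 10 = 18
σ = (2, 0, 3, 1): 4 + 8 + 5 + (-5) = 12
σ = (2, 1, 0, 3): 4 + 30 + 26 + 10 = 70
σ = (2, 1, 3, 0): 4 + 30 + 5 + 27 = 66
σ = (2, 3, 0, 1): 4 + 9 + 26 + (-5) = 34
σ = (2, 3, 1, 0): 4 + 9 + (-4) + 27 = 36
σ = (3, 0, 1, 2): 30 + 8 + (-4) + 6 = 40
σ = (3, 0, 2, 1): 30 + 8 + (-8) + (-5) = 25
σ = (3, 1, 0, 2): 30 + 30 + 26 + 6 = 92
σ = (3, 1, 2, 0): 30 + 30 + (-8) + 27 = 79
σ = (3, 2, 0, 1): 30 + (-2) + 26 + (-5) = 49
σ = (3, 2, 1, 0): 30 + (-2) + (-4) + 27 = 51
Optimal value attained by: σ = (3, 1, 0, 2).
Answer: det⊕(G) = 92; verdict: NONSINGULAR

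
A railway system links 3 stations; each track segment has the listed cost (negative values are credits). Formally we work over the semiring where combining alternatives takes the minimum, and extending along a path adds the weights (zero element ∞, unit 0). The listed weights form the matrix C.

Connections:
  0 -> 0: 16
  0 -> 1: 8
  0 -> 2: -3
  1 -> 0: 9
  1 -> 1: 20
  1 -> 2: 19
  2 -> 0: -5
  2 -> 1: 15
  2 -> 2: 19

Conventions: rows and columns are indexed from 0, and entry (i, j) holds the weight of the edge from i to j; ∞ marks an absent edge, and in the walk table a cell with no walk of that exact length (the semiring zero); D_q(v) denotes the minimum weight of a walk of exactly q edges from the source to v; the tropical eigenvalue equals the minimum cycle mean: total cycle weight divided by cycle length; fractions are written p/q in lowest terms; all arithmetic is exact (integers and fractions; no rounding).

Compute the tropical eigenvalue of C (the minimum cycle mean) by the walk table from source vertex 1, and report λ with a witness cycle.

q=0: [∞, 0, ∞]
q=1: [9, 20, 19]
q=2: [14, 17, 6]
q=3: [1, 21, 11]
Optimal cycle mean attained by: cycle 0->2->0, total (-3) + (-5), length 2.
Answer: λ = -4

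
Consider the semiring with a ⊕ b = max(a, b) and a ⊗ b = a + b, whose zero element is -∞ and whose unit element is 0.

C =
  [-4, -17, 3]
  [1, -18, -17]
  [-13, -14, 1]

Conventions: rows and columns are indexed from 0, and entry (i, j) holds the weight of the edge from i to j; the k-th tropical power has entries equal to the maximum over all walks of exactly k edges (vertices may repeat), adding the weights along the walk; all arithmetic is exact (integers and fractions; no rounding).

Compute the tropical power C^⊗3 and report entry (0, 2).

C^⊗2:
  [-8, -11, 4]
  [-3, -16, 4]
  [-12, -13, 2]
C^⊗3:
  [-9, -10, 5]
  [-7, -10, 5]
  [-11, -12, 3]
Key observation: the optimum is the walk 0->2->2->2, with weight 3 + 1 + 1 = 5.
Optimal value attained by: walk 0->2->2->2.
Answer: (C^⊗3)[0][2] = 5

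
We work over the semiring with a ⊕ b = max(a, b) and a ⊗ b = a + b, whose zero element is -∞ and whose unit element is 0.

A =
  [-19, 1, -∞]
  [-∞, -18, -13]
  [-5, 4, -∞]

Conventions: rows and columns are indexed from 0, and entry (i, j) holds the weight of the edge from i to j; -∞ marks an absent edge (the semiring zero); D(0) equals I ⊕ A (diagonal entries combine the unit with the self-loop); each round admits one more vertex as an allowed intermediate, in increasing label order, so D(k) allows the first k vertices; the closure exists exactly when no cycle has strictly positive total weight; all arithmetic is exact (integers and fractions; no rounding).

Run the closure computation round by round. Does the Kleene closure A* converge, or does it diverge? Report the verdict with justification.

D(0):
  [0, 1, -∞]
  [-∞, 0, -13]
  [-5, 4, 0]
D(1):
  [0, 1, -∞]
  [-∞, 0, -13]
  [-5, 4, 0]
D(2):
  [0, 1, -12]
  [-∞, 0, -13]
  [-5, 4, 0]
D(3):
  [0, 1, -12]
  [-18, 0, -13]
  [-5, 4, 0]
Key observation: every diagonal entry stays at the unit through all rounds, so no improving cycle exists.
Answer: CONVERGES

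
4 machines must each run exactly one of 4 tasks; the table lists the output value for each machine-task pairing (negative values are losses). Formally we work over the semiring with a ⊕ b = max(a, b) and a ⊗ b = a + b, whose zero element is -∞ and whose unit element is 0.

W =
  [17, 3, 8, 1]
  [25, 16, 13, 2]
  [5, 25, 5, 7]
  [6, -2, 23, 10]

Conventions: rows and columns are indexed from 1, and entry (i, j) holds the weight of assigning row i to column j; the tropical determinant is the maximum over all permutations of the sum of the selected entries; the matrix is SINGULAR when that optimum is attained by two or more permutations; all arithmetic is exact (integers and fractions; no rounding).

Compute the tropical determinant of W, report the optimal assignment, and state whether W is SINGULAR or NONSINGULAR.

σ = (1, 2, 3, 4): 17 + 16 + 5 + 10 = 48
σ = (1, 2, 4, 3): 17 + 16 + 7 + 23 = 63
σ = (1, 3, 2, 4): 17 + 13 + 25 + 10 = 65
σ = (1, 3, 4, 2): 17 + 13 + 7 + (-2) = 35
σ = (1, 4, 2, 3): 17 + 2 + 25 + 23 = 67
σ = (1, 4, 3, 2): 17 + 2 + 5 + (-2) = 22
σ = (2, 1, 3, 4): 3 + 25 + 5 + 10 = 43
σ = (2, 1, 4, 3): 3 + 25 + 7 + 23 = 58
σ = (2, 3, 1, 4): 3 + 13 + 5 + 10 = 31
σ = (2, 3, 4, 1): 3 + 13 + 7 + 6 = 29
σ = (2, 4, 1, 3): 3 + 2 + 5 + 23 = 33
σ = (2, 4, 3, 1): 3 + 2 + 5 + 6 = 16
σ = (3, 1, 2, 4): 8 + 25 + 25 + 10 = 68
σ = (3, 1, 4, 2): 8 + 25 + 7 + (-2) = 38
σ = (3, 2, 1, 4): 8 + 16 + 5 + 10 = 39
σ = (3, 2, 4, 1): 8 + 16 + 7 + 6 = 37
σ = (3, 4, 1, 2): 8 + 2 + 5 + (-2) = 13
σ = (3, 4, 2, 1): 8 + 2 + 25 + 6 = 41
σ = (4, 1, 2, 3): 1 + 25 + 25 + 23 = 74
σ = (4, 1, 3, 2): 1 + 25 + 5 + (-2) = 29
σ = (4, 2, 1, 3): 1 + 16 + 5 + 23 = 45
σ = (4, 2, 3, 1): 1 + 16 + 5 + 6 = 28
σ = (4, 3, 1, 2): 1 + 13 + 5 + (-2) = 17
σ = (4, 3, 2, 1): 1 + 13 + 25 + 6 = 45
Optimal value attained by: σ = (4, 1, 2, 3).
Answer: det⊕(W) = 74; verdict: NONSINGULAR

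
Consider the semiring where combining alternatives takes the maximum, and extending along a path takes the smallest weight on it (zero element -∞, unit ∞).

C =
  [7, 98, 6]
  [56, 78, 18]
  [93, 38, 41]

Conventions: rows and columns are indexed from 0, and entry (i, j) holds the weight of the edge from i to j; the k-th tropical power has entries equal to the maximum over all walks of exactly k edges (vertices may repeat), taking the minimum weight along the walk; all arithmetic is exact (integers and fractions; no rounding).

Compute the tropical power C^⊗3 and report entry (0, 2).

C^⊗2:
  [56, 78, 18]
  [56, 78, 18]
  [41, 93, 41]
C^⊗3:
  [56, 78, 18]
  [56, 78, 18]
  [56, 78, 41]
Key observation: the optimum is the walk 0->1->1->2, with weight 98 min 78 min 18 = 18.
Optimal value attained by: walk 0->1->1->2.
Answer: (C^⊗3)[0][2] = 18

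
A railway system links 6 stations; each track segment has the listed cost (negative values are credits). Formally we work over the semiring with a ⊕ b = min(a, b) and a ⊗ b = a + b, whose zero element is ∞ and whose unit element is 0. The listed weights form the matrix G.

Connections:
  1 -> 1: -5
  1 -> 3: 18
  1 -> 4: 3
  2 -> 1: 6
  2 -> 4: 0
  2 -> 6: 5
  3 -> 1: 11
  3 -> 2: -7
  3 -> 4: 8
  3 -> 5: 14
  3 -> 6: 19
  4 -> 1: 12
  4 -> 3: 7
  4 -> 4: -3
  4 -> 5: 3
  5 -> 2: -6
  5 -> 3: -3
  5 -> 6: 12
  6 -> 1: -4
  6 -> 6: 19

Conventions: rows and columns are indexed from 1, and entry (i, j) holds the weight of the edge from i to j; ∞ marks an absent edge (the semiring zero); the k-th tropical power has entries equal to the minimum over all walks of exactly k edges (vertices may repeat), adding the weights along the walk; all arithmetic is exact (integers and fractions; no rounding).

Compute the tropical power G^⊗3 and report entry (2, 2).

G^⊗2:
  [-10, 11, 10, -2, 6, 37]
  [1, ∞, 7, -3, 3, 24]
  [-1, 8, 11, -7, 11, -2]
  [7, -3, 0, -6, 0, 15]
  [0, -10, ∞, -6, 11, -1]
  [-9, ∞, 14, -1, ∞, 38]
G^⊗3:
  [-15, 0, 3, -7, 1, 16]
  [-4, -3, 0, -6, 0, 15]
  [-6, 4, 0, -10, -4, 13]
  [2, -7, -3, -9, -3, 2]
  [-5, 5, 1, -10, -3, -5]
  [-14, 7, 6, -6, 2, 33]
Key observation: the optimum is the walk 2->4->5->2, with weight 0 + 3 + (-6) = -3.
Optimal value attained by: walk 2->4->5->2.
Answer: (G^⊗3)[2][2] = -3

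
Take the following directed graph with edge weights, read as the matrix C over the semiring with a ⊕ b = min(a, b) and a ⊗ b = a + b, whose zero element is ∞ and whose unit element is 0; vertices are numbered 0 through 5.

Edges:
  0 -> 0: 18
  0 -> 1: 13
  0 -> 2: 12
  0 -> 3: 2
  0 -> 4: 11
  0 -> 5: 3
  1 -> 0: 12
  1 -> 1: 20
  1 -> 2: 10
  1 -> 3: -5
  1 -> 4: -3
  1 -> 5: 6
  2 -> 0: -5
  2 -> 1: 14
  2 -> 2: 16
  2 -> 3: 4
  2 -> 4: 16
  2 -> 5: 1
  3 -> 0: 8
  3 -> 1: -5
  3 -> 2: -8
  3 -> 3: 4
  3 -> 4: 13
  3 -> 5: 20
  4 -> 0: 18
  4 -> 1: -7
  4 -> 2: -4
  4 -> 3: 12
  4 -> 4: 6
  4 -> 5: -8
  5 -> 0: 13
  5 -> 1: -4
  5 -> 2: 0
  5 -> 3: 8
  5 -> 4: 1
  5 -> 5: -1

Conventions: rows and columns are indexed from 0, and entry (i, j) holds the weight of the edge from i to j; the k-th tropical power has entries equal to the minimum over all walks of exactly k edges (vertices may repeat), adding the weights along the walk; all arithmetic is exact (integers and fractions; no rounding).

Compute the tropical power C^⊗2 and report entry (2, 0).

C^⊗2:
  [7, -3, -6, 6, 4, 2]
  [3, -10, -13, -1, 3, -11]
  [11, -3, -4, -3, 2, -2]
  [-13, -1, -4, -10, -8, -7]
  [-9, -12, -8, -12, -10, -9]
  [-5, -6, -3, -9, -7, -7]
Key observation: the optimum is the walk 2->2->0, with weight 16 + (-5) = 11.
Optimal value attained by: walk 2->2->0.
Answer: (C^⊗2)[2][0] = 11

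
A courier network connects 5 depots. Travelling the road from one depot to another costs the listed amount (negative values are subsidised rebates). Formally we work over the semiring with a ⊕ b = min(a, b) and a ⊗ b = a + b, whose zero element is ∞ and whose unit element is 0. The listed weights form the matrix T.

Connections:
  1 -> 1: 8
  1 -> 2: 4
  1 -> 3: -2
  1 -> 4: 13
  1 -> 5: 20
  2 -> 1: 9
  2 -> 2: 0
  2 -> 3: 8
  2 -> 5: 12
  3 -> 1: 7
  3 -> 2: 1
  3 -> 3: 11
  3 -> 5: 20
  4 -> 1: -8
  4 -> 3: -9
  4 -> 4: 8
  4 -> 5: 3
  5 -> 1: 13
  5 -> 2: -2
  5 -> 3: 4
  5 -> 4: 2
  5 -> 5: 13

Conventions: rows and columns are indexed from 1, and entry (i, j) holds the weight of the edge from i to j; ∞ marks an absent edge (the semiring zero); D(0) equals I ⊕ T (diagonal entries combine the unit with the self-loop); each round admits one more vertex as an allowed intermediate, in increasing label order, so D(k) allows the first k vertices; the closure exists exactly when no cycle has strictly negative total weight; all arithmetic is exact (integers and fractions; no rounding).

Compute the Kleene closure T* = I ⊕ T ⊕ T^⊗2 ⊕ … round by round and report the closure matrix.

D(0):
  [0, 4, -2, 13, 20]
  [9, 0, 8, ∞, 12]
  [7, 1, 0, ∞, 20]
  [-8, ∞, -9, 0, 3]
  [13, -2, 4, 2, 0]
D(1):
  [0, 4, -2, 13, 20]
  [9, 0, 7, 22, 12]
  [7, 1, 0, 20, 20]
  [-8, -4, -10, 0, 3]
  [13, -2, 4, 2, 0]
D(2):
  [0, 4, -2, 13, 16]
  [9, 0, 7, 22, 12]
  [7, 1, 0, 20, 13]
  [-8, -4, -10, 0, 3]
  [7, -2, 4, 2, 0]
D(3):
  [0, -1, -2, 13, 11]
  [9, 0, 7, 22, 12]
  [7, 1, 0, 20, 13]
  [-8, -9, -10, 0, 3]
  [7, -2, 4, 2, 0]
D(4):
  [0, -1, -2, 13, 11]
  [9, 0, 7, 22, 12]
  [7, 1, 0, 20, 13]
  [-8, -9, -10, 0, 3]
  [-6, -7, -8, 2, 0]
D(5):
  [0, -1, -2, 13, 11]
  [6, 0, 4, 14, 12]
  [7, 1, 0, 15, 13]
  [-8, -9, -10, 0, 3]
  [-6, -7, -8, 2, 0]
Answer: T* = [[0, -1, -2, 13, 11], [6, 0, 4, 14, 12], [7, 1, 0, 15, 13], [-8, -9, -10, 0, 3], [-6, -7, -8, 2, 0]]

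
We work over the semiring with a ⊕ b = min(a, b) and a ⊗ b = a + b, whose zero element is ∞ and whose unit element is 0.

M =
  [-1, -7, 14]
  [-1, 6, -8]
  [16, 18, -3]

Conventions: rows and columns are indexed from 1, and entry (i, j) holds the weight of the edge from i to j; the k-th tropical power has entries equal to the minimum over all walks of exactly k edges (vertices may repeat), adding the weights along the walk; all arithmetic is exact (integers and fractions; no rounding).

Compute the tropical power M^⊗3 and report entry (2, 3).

M^⊗2:
  [-8, -8, -15]
  [-2, -8, -11]
  [13, 9, -6]
M^⊗3:
  [-9, -15, -18]
  [-9, -9, -16]
  [8, 6, -9]
Key observation: the optimum is the walk 2->1->2->3, with weight (-1) + (-7) + (-8) = -16.
Optimal value attained by: walk 2->1->2->3.
Answer: (M^⊗3)[2][3] = -16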